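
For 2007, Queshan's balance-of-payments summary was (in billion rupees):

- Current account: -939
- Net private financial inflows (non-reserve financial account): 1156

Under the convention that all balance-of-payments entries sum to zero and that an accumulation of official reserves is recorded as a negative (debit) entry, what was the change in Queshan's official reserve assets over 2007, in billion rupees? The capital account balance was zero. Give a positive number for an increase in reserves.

217

Official reserve transactions balance = -((-939) + 1156) = -217
An accumulation of reserves is recorded as a debit (negative entry), so the change in the stock of reserves is the negative of that balance.
Change in official reserves = -(-217) = 217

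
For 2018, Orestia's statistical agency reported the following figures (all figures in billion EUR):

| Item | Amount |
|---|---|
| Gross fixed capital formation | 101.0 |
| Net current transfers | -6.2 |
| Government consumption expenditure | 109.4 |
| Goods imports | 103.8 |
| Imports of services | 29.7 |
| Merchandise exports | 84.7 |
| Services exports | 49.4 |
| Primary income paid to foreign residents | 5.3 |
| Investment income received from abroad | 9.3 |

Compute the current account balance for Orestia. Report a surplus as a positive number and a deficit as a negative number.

-1.6

Goods balance = 84.7 - 103.8 = -19.1
Services balance = 49.4 - 29.7 = 19.7
Trade balance (goods + services) = -19.1 + 19.7 = 0.6
Net primary income = 9.3 - 5.3 = 4.0
Net secondary income = -6.2
Current account = 0.6 + 4.0 + (-6.2) = -1.6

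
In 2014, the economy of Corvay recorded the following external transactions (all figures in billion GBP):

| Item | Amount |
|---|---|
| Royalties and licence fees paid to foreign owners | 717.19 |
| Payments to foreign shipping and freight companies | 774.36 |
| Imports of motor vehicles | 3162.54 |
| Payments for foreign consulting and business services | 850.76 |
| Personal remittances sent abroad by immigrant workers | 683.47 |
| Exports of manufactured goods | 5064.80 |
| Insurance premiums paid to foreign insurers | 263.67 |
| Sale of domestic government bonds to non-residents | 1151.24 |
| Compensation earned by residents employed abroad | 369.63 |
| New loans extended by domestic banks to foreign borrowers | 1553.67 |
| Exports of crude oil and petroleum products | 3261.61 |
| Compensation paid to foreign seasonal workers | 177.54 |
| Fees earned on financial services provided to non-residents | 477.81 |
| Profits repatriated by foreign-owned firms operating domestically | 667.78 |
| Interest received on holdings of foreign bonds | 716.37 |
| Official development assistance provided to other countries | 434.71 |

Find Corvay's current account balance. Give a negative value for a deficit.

Goods: 3261.61 - 3162.54 + 5064.80 = 5163.87
Services: 477.81 - 774.36 - 850.76 - 263.67 - 717.19 = -2128.17
Primary income: -177.54 - 667.78 + 716.37 + 369.63 = 240.68
Secondary income: -434.71 - 683.47 = -1118.18
Current account = 5163.87 + (-2128.17) + 240.68 + (-1118.18) = 2158.20
(Excluded from the current account — financial account: sale of domestic government bonds to non-residents 1151.24, new loans extended by domestic banks to foreign borrowers 1553.67.)

2158.20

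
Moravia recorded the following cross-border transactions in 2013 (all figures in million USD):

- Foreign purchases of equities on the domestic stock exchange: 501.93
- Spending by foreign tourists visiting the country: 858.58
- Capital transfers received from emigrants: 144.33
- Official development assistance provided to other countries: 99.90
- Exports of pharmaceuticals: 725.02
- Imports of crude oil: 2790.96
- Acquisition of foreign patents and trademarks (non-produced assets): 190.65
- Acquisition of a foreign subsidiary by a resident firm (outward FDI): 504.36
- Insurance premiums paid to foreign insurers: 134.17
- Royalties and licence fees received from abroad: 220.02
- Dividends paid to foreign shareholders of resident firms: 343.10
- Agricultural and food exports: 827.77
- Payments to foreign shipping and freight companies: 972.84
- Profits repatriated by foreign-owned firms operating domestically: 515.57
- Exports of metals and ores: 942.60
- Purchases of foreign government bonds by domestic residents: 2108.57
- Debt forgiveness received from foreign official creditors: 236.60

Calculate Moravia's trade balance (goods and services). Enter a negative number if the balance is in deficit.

Goods: 725.02 - 2790.96 + 942.60 + 827.77 = -295.57
Services: 858.58 - 134.17 - 972.84 + 220.02 = -28.41
Trade balance = -295.57 + (-28.41) = -323.98
(Excluded from the trade balance — financial account: foreign purchases of equities on the domestic stock exchange 501.93, acquisition of a foreign subsidiary by a resident firm (outward FDI) 504.36, purchases of foreign government bonds by domestic residents 2108.57; capital account: capital transfers received from emigrants 144.33, acquisition of foreign patents and trademarks (non-produced assets) 190.65, debt forgiveness received from foreign official creditors 236.60; secondary income: official development assistance provided to other countries 99.90; primary income: dividends paid to foreign shareholders of resident firms 343.10, profits repatriated by foreign-owned firms operating domestically 515.57.)

-323.98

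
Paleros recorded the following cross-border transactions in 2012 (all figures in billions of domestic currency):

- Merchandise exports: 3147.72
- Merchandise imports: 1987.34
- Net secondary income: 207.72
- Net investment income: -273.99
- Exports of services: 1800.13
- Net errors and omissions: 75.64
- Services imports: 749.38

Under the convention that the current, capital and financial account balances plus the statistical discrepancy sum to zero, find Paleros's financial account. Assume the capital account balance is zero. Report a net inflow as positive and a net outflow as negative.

-2220.50

Goods balance = 3147.72 - 1987.34 = 1160.38
Services balance = 1800.13 - 749.38 = 1050.75
Trade balance (goods + services) = 1160.38 + 1050.75 = 2211.13
Net primary income = -273.99
Net secondary income = 207.72
Current account = 2211.13 + (-273.99) + 207.72 = 2144.86
Financial account = -(2144.86 + 75.64) = -2220.50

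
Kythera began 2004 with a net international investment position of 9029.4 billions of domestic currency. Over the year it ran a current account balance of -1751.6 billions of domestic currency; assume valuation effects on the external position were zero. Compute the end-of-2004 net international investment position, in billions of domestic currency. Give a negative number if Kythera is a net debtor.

With no valuation effects, change in NIIP = current account = -1751.6
End-of-year NIIP = 9029.4 + (-1751.6) = 7277.8

7277.8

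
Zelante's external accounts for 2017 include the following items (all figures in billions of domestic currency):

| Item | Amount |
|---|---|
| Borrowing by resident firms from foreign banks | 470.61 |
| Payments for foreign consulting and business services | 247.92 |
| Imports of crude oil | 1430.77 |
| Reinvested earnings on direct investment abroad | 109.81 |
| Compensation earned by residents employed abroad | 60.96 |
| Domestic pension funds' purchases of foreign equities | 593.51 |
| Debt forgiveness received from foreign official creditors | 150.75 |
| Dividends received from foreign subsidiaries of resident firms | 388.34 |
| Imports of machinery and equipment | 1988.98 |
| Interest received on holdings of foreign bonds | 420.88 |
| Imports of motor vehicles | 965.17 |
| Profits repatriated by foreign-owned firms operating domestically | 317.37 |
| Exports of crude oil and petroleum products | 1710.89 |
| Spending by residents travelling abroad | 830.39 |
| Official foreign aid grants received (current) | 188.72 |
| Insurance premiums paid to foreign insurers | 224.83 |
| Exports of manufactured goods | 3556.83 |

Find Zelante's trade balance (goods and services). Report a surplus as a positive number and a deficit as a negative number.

-420.34

Goods: -1430.77 - 965.17 + 3556.83 + 1710.89 - 1988.98 = 882.80
Services: -224.83 - 247.92 - 830.39 = -1303.14
Trade balance = 882.80 + (-1303.14) = -420.34
(Excluded from the trade balance — financial account: borrowing by resident firms from foreign banks 470.61, domestic pension funds' purchases of foreign equities 593.51; primary income: reinvested earnings on direct investment abroad 109.81, compensation earned by residents employed abroad 60.96, dividends received from foreign subsidiaries of resident firms 388.34, interest received on holdings of foreign bonds 420.88, profits repatriated by foreign-owned firms operating domestically 317.37; capital account: debt forgiveness received from foreign official creditors 150.75; secondary income: official foreign aid grants received (current) 188.72.)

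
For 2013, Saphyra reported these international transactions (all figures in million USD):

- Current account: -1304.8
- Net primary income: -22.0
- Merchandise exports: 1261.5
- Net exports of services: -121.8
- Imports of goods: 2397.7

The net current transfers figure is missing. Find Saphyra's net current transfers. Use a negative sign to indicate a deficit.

-24.8

Current account = goods balance + services balance + net primary income + net secondary income
Sum of the known components = -1280.0
Net current transfers = CA - (known components) = -1304.8 - (-1280.0) = -24.8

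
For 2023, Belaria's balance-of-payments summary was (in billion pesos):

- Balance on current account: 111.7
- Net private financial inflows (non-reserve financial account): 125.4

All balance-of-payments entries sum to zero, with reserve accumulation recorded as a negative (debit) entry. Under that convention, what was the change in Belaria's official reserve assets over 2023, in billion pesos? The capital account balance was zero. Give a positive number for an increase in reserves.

Official reserve transactions balance = -(111.7 + 125.4) = -237.1
An accumulation of reserves is recorded as a debit (negative entry), so the change in the stock of reserves is the negative of that balance.
Change in official reserves = -(-237.1) = 237.1

237.1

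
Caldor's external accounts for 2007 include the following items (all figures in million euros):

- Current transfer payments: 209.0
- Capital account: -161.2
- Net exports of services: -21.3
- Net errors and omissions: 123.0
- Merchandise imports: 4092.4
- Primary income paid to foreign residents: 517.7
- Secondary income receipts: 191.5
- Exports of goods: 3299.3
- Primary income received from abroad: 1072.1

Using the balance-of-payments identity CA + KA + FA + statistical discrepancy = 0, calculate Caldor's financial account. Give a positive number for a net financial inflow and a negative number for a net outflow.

315.7

Goods balance = 3299.3 - 4092.4 = -793.1
Services balance = -21.3
Trade balance (goods + services) = -793.1 + (-21.3) = -814.4
Net primary income = 1072.1 - 517.7 = 554.4
Net secondary income = 191.5 - 209.0 = -17.5
Current account = -814.4 + 554.4 + (-17.5) = -277.5
Financial account = -(-277.5 + (-161.2) + 123.0) = 315.7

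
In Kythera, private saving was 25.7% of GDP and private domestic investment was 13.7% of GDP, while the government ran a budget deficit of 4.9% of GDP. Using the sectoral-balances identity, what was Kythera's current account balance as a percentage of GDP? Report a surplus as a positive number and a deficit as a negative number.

7.1

By the sectoral-balances identity, CA = (S_private - I) + (T - G).
Private balance = 25.7 - 13.7 = 12.0
Government balance (T - G) = -4.9
CA = 12.0 + (-4.9) = 7.1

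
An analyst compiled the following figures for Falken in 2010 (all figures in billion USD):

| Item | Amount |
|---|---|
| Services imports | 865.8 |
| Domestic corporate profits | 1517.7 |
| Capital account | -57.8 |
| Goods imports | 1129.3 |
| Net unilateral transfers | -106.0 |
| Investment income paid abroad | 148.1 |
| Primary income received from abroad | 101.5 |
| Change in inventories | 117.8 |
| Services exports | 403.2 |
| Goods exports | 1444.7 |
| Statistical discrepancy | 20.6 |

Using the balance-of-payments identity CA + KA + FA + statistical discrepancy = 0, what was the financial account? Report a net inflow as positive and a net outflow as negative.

337.0

Goods balance = 1444.7 - 1129.3 = 315.4
Services balance = 403.2 - 865.8 = -462.6
Trade balance (goods + services) = 315.4 + (-462.6) = -147.2
Net primary income = 101.5 - 148.1 = -46.6
Net secondary income = -106.0
Current account = -147.2 + (-46.6) + (-106.0) = -299.8
Financial account = -(-299.8 + (-57.8) + 20.6) = 337.0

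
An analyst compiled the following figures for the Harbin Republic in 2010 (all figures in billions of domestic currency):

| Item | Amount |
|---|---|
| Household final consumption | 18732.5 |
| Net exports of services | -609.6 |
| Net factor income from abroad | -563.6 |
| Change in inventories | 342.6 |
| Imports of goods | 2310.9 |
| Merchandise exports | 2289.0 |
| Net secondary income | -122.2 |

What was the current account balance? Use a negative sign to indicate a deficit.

-1317.3

Goods balance = 2289.0 - 2310.9 = -21.9
Services balance = -609.6
Trade balance (goods + services) = -21.9 + (-609.6) = -631.5
Net primary income = -563.6
Net secondary income = -122.2
Current account = -631.5 + (-563.6) + (-122.2) = -1317.3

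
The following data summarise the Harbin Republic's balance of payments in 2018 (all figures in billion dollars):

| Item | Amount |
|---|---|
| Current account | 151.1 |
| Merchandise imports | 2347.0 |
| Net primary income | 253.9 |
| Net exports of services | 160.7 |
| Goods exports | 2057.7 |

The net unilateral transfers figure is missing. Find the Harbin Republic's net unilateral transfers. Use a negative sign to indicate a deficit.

25.8

Current account = goods balance + services balance + net primary income + net secondary income
Sum of the known components = 125.3
Net unilateral transfers = CA - (known components) = 151.1 - 125.3 = 25.8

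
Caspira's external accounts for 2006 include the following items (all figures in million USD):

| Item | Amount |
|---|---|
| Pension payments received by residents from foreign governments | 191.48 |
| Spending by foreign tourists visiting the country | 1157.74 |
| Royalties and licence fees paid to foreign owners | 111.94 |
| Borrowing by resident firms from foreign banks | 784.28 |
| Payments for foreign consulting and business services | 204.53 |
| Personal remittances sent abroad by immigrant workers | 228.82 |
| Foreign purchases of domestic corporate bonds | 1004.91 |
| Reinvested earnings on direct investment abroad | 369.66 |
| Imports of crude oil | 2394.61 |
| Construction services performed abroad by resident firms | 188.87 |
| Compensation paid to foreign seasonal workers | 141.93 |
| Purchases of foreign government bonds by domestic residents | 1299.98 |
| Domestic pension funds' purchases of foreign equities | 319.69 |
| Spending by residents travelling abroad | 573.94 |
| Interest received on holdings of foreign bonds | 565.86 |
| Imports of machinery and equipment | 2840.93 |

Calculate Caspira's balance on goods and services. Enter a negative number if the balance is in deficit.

Goods: -2840.93 - 2394.61 = -5235.54
Services: 188.87 - 111.94 - 204.53 - 573.94 + 1157.74 = 456.20
Trade balance = -5235.54 + 456.20 = -4779.34
(Excluded from the trade balance — secondary income: pension payments received by residents from foreign governments 191.48, personal remittances sent abroad by immigrant workers 228.82; financial account: borrowing by resident firms from foreign banks 784.28, foreign purchases of domestic corporate bonds 1004.91, purchases of foreign government bonds by domestic residents 1299.98, domestic pension funds' purchases of foreign equities 319.69; primary income: reinvested earnings on direct investment abroad 369.66, compensation paid to foreign seasonal workers 141.93, interest received on holdings of foreign bonds 565.86.)

-4779.34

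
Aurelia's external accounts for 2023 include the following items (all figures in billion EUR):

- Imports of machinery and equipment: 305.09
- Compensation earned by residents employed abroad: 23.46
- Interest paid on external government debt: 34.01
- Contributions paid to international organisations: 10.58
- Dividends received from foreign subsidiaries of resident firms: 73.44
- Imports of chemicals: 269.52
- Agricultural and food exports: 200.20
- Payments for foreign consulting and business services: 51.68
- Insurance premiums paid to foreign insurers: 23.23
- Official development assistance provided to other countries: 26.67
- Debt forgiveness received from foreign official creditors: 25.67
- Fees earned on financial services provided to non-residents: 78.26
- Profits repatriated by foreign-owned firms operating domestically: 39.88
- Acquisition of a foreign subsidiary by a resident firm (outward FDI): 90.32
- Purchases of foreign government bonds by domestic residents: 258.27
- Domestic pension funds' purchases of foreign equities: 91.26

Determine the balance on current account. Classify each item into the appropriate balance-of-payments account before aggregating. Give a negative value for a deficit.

-385.30

Goods: 200.20 - 269.52 - 305.09 = -374.41
Services: 78.26 - 51.68 - 23.23 = 3.35
Primary income: -34.01 - 39.88 + 73.44 + 23.46 = 23.01
Secondary income: -10.58 - 26.67 = -37.25
Current account = (-374.41) + 3.35 + 23.01 + (-37.25) = -385.30
(Excluded from the current account — capital account: debt forgiveness received from foreign official creditors 25.67; financial account: acquisition of a foreign subsidiary by a resident firm (outward FDI) 90.32, purchases of foreign government bonds by domestic residents 258.27, domestic pension funds' purchases of foreign equities 91.26.)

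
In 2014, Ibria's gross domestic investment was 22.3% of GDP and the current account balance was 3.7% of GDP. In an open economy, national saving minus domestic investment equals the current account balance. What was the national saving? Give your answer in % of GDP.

S - I = CA (net lending to the rest of the world).
S = I + CA = 22.3 + 3.7 = 26.0

26.0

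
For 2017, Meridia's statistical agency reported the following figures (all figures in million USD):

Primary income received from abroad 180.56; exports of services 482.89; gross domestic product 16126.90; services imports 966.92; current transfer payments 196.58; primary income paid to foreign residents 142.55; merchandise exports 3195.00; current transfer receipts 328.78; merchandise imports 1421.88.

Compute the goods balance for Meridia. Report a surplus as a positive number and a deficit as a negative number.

1773.12

Goods balance = 3195.00 - 1421.88 = 1773.12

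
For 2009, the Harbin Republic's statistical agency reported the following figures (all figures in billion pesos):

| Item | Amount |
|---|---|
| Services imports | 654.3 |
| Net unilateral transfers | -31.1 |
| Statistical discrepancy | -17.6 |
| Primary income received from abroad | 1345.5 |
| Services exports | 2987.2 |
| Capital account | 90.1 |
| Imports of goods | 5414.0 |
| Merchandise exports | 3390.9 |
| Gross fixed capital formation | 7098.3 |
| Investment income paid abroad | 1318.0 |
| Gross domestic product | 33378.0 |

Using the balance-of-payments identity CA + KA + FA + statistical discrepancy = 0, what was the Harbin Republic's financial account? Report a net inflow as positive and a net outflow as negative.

Goods balance = 3390.9 - 5414.0 = -2023.1
Services balance = 2987.2 - 654.3 = 2332.9
Trade balance (goods + services) = -2023.1 + 2332.9 = 309.8
Net primary income = 1345.5 - 1318.0 = 27.5
Net secondary income = -31.1
Current account = 309.8 + 27.5 + (-31.1) = 306.2
Financial account = -(306.2 + 90.1 + (-17.6)) = -378.7

-378.7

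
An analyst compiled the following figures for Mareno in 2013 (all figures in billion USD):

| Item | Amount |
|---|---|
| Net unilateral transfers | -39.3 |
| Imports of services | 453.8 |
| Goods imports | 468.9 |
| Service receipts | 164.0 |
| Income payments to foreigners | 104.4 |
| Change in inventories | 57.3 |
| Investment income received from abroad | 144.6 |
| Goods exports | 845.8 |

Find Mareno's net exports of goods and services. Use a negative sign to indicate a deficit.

Goods balance = 845.8 - 468.9 = 376.9
Services balance = 164.0 - 453.8 = -289.8
Trade balance (goods + services) = 376.9 + (-289.8) = 87.1

87.1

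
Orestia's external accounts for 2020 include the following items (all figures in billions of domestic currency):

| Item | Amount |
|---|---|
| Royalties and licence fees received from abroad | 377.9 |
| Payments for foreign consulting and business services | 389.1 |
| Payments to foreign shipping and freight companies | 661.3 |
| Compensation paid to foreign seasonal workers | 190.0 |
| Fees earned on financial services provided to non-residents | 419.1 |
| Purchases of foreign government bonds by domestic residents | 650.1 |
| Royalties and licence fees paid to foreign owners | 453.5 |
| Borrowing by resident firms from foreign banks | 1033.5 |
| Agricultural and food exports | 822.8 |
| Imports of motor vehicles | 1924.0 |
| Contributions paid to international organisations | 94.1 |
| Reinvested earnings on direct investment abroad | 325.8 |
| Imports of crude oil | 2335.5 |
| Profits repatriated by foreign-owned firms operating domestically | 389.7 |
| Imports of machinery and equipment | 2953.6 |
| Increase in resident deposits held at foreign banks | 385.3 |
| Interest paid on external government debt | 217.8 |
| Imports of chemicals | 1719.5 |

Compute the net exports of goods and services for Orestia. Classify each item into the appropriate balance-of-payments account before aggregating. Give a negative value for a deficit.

-8816.7

Goods: -1719.5 - 2335.5 - 1924.0 - 2953.6 + 822.8 = -8109.8
Services: -389.1 - 661.3 + 377.9 + 419.1 - 453.5 = -706.9
Trade balance = -8109.8 + (-706.9) = -8816.7
(Excluded from the trade balance — primary income: compensation paid to foreign seasonal workers 190.0, reinvested earnings on direct investment abroad 325.8, profits repatriated by foreign-owned firms operating domestically 389.7, interest paid on external government debt 217.8; financial account: purchases of foreign government bonds by domestic residents 650.1, borrowing by resident firms from foreign banks 1033.5, increase in resident deposits held at foreign banks 385.3; secondary income: contributions paid to international organisations 94.1.)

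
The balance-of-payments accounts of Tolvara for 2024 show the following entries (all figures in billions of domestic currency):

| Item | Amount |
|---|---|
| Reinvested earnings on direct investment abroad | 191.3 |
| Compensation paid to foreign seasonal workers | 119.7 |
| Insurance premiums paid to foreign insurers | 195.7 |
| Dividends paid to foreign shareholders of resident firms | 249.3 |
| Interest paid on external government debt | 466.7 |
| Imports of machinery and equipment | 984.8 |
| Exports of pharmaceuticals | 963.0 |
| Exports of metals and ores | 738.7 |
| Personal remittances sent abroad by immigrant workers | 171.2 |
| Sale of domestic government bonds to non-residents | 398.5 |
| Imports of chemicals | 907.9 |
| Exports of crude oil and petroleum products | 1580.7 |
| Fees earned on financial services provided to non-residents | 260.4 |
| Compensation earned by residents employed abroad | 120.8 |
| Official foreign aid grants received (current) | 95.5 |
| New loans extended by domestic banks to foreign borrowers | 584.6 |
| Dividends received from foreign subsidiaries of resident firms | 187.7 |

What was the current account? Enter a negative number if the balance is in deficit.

1042.8

Goods: -907.9 + 738.7 + 963.0 - 984.8 + 1580.7 = 1389.7
Services: -195.7 + 260.4 = 64.7
Primary income: 187.7 - 466.7 - 119.7 + 120.8 + 191.3 - 249.3 = -335.9
Secondary income: 95.5 - 171.2 = -75.7
Current account = 1389.7 + 64.7 + (-335.9) + (-75.7) = 1042.8
(Excluded from the current account — financial account: sale of domestic government bonds to non-residents 398.5, new loans extended by domestic banks to foreign borrowers 584.6.)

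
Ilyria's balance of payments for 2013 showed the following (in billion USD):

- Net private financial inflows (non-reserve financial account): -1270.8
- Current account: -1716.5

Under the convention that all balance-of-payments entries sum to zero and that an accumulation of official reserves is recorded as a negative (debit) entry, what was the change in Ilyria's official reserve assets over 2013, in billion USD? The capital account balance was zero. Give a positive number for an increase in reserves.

Official reserve transactions balance = -((-1716.5) + (-1270.8)) = 2987.3
An accumulation of reserves is recorded as a debit (negative entry), so the change in the stock of reserves is the negative of that balance.
Change in official reserves = -(2987.3) = -2987.3

-2987.3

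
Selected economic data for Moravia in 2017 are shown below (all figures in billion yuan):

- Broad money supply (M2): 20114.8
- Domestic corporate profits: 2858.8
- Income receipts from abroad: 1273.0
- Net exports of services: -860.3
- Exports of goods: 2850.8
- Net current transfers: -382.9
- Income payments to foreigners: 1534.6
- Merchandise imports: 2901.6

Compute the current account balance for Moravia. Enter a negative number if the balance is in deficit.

Goods balance = 2850.8 - 2901.6 = -50.8
Services balance = -860.3
Trade balance (goods + services) = -50.8 + (-860.3) = -911.1
Net primary income = 1273.0 - 1534.6 = -261.6
Net secondary income = -382.9
Current account = -911.1 + (-261.6) + (-382.9) = -1555.6

-1555.6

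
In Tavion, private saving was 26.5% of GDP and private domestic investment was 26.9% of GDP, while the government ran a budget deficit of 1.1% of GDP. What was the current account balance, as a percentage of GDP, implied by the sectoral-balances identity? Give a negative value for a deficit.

By the sectoral-balances identity, CA = (S_private - I) + (T - G).
Private balance = 26.5 - 26.9 = -0.4
Government balance (T - G) = -1.1
CA = -0.4 + (-1.1) = -1.5

-1.5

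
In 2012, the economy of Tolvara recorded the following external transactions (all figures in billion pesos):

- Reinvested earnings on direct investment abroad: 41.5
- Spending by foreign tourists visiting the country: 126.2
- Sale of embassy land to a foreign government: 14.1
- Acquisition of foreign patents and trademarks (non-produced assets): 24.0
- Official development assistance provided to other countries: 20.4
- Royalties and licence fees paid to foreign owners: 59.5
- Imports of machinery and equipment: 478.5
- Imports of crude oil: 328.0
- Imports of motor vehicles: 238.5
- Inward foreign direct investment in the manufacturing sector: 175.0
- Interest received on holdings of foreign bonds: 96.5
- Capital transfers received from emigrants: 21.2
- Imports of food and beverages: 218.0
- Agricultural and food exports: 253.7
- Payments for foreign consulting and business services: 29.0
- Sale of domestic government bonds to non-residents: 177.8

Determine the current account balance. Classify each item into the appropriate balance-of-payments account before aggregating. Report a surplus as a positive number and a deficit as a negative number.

-854.0

Goods: 253.7 - 478.5 - 328.0 - 218.0 - 238.5 = -1009.3
Services: 126.2 - 29.0 - 59.5 = 37.7
Primary income: 96.5 + 41.5 = 138.0
Secondary income: -20.4
Current account = (-1009.3) + 37.7 + 138.0 + (-20.4) = -854.0
(Excluded from the current account — capital account: sale of embassy land to a foreign government 14.1, acquisition of foreign patents and trademarks (non-produced assets) 24.0, capital transfers received from emigrants 21.2; financial account: inward foreign direct investment in the manufacturing sector 175.0, sale of domestic government bonds to non-residents 177.8.)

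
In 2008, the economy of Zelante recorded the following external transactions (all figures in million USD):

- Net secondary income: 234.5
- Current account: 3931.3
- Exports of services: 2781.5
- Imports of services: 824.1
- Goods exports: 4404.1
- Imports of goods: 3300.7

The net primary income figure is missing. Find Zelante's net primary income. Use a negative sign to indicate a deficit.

636.0

Current account = goods balance + services balance + net primary income + net secondary income
Sum of the known components = 3295.3
Net primary income = CA - (known components) = 3931.3 - 3295.3 = 636.0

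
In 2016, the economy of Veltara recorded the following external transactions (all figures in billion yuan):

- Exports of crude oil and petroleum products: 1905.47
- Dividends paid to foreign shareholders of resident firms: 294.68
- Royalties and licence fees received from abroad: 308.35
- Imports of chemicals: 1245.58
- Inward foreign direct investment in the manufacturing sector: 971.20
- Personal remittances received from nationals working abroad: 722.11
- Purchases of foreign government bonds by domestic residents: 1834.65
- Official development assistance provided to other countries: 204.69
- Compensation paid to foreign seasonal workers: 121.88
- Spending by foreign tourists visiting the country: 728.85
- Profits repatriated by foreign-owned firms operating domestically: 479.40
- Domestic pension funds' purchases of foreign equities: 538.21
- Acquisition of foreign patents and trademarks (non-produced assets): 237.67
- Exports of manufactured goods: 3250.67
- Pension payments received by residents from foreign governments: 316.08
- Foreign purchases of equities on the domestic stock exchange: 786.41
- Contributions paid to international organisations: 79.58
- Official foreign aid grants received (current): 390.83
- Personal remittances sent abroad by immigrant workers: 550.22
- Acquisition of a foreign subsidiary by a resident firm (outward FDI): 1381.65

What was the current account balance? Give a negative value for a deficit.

4646.33

Goods: 3250.67 - 1245.58 + 1905.47 = 3910.56
Services: 728.85 + 308.35 = 1037.20
Primary income: -294.68 - 479.40 - 121.88 = -895.96
Secondary income: 390.83 + 722.11 - 204.69 - 79.58 - 550.22 + 316.08 = 594.53
Current account = 3910.56 + 1037.20 + (-895.96) + 594.53 = 4646.33
(Excluded from the current account — financial account: inward foreign direct investment in the manufacturing sector 971.20, purchases of foreign government bonds by domestic residents 1834.65, domestic pension funds' purchases of foreign equities 538.21, foreign purchases of equities on the domestic stock exchange 786.41, acquisition of a foreign subsidiary by a resident firm (outward FDI) 1381.65; capital account: acquisition of foreign patents and trademarks (non-produced assets) 237.67.)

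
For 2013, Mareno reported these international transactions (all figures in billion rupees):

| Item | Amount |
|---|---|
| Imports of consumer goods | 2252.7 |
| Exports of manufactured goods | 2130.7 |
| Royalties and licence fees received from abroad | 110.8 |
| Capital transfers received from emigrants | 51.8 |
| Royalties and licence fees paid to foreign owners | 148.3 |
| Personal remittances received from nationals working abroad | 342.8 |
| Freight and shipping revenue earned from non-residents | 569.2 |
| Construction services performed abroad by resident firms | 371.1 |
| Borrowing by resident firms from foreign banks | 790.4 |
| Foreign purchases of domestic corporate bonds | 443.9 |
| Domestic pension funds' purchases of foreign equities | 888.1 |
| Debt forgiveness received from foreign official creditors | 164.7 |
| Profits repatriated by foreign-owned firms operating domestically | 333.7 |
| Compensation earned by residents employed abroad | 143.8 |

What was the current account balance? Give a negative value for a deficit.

933.7

Goods: 2130.7 - 2252.7 = -122.0
Services: -148.3 + 110.8 + 371.1 + 569.2 = 902.8
Primary income: -333.7 + 143.8 = -189.9
Secondary income: 342.8
Current account = (-122.0) + 902.8 + (-189.9) + 342.8 = 933.7
(Excluded from the current account — capital account: capital transfers received from emigrants 51.8, debt forgiveness received from foreign official creditors 164.7; financial account: borrowing by resident firms from foreign banks 790.4, foreign purchases of domestic corporate bonds 443.9, domestic pension funds' purchases of foreign equities 888.1.)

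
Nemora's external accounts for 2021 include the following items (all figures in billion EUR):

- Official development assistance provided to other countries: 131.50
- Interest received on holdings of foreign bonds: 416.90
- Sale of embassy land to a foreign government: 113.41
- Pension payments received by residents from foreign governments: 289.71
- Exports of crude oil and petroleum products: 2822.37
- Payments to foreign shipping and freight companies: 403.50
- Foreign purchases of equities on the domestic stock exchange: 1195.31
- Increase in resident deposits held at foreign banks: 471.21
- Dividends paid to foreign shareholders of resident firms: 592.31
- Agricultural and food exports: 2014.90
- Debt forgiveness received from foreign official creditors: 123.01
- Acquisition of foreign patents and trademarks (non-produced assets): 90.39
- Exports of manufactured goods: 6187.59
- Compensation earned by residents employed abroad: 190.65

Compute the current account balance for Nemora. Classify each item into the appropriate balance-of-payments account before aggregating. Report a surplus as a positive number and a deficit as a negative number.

Goods: 2822.37 + 6187.59 + 2014.90 = 11024.86
Services: -403.50
Primary income: 190.65 + 416.90 - 592.31 = 15.24
Secondary income: 289.71 - 131.50 = 158.21
Current account = 11024.86 + (-403.50) + 15.24 + 158.21 = 10794.81
(Excluded from the current account — capital account: sale of embassy land to a foreign government 113.41, debt forgiveness received from foreign official creditors 123.01, acquisition of foreign patents and trademarks (non-produced assets) 90.39; financial account: foreign purchases of equities on the domestic stock exchange 1195.31, increase in resident deposits held at foreign banks 471.21.)

10794.81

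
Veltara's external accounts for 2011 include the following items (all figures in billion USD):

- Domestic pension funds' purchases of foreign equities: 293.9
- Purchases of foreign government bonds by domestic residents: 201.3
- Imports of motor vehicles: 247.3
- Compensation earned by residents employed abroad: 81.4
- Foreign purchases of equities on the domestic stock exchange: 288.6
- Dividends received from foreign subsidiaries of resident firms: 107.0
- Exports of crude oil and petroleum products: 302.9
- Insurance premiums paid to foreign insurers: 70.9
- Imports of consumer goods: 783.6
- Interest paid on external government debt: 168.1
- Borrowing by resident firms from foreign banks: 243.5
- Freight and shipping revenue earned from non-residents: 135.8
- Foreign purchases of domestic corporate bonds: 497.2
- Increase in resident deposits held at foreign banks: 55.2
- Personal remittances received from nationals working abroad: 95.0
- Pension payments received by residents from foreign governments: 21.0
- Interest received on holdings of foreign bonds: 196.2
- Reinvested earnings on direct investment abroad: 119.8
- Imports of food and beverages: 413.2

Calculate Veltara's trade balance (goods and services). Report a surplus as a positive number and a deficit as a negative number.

Goods: -247.3 - 783.6 - 413.2 + 302.9 = -1141.2
Services: 135.8 - 70.9 = 64.9
Trade balance = -1141.2 + 64.9 = -1076.3
(Excluded from the trade balance — financial account: domestic pension funds' purchases of foreign equities 293.9, purchases of foreign government bonds by domestic residents 201.3, foreign purchases of equities on the domestic stock exchange 288.6, borrowing by resident firms from foreign banks 243.5, foreign purchases of domestic corporate bonds 497.2, increase in resident deposits held at foreign banks 55.2; primary income: compensation earned by residents employed abroad 81.4, dividends received from foreign subsidiaries of resident firms 107.0, interest paid on external government debt 168.1, interest received on holdings of foreign bonds 196.2, reinvested earnings on direct investment abroad 119.8; secondary income: personal remittances received from nationals working abroad 95.0, pension payments received by residents from foreign governments 21.0.)

-1076.3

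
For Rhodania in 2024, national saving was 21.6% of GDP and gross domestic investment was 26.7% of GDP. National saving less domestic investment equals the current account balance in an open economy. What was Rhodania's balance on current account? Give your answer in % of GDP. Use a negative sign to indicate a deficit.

-5.1

CA = S - I = 21.6 - 26.7 = -5.1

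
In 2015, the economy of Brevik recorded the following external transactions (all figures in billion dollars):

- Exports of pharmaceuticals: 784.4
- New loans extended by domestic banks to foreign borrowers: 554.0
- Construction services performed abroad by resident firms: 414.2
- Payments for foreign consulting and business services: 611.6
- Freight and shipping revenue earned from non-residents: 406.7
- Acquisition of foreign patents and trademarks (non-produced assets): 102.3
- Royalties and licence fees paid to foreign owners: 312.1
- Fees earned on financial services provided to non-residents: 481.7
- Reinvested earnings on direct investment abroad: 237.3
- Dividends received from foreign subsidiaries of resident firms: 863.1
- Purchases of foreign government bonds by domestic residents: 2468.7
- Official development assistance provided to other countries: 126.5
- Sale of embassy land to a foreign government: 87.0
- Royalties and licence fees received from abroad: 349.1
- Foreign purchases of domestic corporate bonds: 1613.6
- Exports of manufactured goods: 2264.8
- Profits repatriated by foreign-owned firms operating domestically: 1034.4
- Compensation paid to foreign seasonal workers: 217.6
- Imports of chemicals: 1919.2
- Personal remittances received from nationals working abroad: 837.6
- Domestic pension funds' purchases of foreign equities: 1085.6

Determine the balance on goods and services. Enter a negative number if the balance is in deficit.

1858.0

Goods: -1919.2 + 2264.8 + 784.4 = 1130.0
Services: 406.7 - 312.1 + 414.2 + 349.1 - 611.6 + 481.7 = 728.0
Trade balance = 1130.0 + 728.0 = 1858.0
(Excluded from the trade balance — financial account: new loans extended by domestic banks to foreign borrowers 554.0, purchases of foreign government bonds by domestic residents 2468.7, foreign purchases of domestic corporate bonds 1613.6, domestic pension funds' purchases of foreign equities 1085.6; capital account: acquisition of foreign patents and trademarks (non-produced assets) 102.3, sale of embassy land to a foreign government 87.0; primary income: reinvested earnings on direct investment abroad 237.3, dividends received from foreign subsidiaries of resident firms 863.1, profits repatriated by foreign-owned firms operating domestically 1034.4, compensation paid to foreign seasonal workers 217.6; secondary income: official development assistance provided to other countries 126.5, personal remittances received from nationals working abroad 837.6.)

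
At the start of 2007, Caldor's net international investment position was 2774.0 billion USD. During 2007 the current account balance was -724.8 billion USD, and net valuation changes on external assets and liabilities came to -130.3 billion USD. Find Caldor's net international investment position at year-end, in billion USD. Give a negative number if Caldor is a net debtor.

Change in NIIP = current account + net valuation change = -724.8 + (-130.3) = -855.1
End-of-year NIIP = 2774.0 + (-855.1) = 1918.9

1918.9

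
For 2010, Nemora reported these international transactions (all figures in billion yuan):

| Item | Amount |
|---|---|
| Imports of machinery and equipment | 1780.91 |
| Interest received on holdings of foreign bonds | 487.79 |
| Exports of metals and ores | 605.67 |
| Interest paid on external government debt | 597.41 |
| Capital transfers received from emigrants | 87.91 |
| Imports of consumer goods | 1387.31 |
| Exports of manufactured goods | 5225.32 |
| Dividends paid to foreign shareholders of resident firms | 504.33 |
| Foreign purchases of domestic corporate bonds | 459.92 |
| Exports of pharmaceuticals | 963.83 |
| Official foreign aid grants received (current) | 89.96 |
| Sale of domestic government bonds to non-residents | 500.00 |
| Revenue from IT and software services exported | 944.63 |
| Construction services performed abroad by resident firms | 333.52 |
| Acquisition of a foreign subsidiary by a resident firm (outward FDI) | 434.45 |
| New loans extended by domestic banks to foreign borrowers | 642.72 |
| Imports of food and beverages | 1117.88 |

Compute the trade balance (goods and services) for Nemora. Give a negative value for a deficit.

Goods: -1387.31 + 605.67 + 5225.32 - 1117.88 - 1780.91 + 963.83 = 2508.72
Services: 944.63 + 333.52 = 1278.15
Trade balance = 2508.72 + 1278.15 = 3786.87
(Excluded from the trade balance — primary income: interest received on holdings of foreign bonds 487.79, interest paid on external government debt 597.41, dividends paid to foreign shareholders of resident firms 504.33; capital account: capital transfers received from emigrants 87.91; financial account: foreign purchases of domestic corporate bonds 459.92, sale of domestic government bonds to non-residents 500.00, acquisition of a foreign subsidiary by a resident firm (outward FDI) 434.45, new loans extended by domestic banks to foreign borrowers 642.72; secondary income: official foreign aid grants received (current) 89.96.)

3786.87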